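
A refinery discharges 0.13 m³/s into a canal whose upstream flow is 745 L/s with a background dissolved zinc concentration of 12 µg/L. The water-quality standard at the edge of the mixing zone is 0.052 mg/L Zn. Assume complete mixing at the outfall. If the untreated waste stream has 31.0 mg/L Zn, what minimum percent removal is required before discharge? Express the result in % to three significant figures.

99.1 %

745 L/s = 0.745 m³/s.
12 µg/L = 0.012 mg/L.
Mass balance: 0.052·0.875 = 0.13·Cₑ + 0.745·0.012.
Cₑ = (0.0455 − 0.00894) / 0.13 = 0.2812 mg/L.
Required removal = 1 − 0.2812/31.0 = 99.09 %.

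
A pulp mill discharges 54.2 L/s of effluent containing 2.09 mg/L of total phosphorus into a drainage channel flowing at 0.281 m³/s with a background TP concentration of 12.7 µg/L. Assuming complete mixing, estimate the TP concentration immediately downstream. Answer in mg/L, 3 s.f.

0.349 mg/L

54.2 L/s = 0.0542 m³/s.
12.7 µg/L = 0.0127 mg/L.
Flow-weighted mixing gives C = (0.0542·2.09 + 0.281·0.0127) / (0.0542 + 0.281) = 0.1168/0.3352 = 0.3486 mg/L.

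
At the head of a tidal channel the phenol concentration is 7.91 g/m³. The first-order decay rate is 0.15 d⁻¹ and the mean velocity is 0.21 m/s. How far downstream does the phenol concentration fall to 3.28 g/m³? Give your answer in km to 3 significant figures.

From C = C₀·e^(−kt), t = ln(C₀/C)/k = ln(7.91/3.28)/0.15 = 0.8803/0.15 = 5.869 d.
Distance = v·t = 0.21 m/s × 5.07e+05 s = 1.065e+05 m = 106.5 km.

106 km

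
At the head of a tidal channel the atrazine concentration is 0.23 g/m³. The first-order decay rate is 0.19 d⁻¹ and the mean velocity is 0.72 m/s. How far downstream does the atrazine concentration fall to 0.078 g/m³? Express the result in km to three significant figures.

354 km

From C = C₀·e^(−kt), t = ln(C₀/C)/k = ln(0.23/0.078)/0.19 = 1.081/0.19 = 5.691 d.
Distance = v·t = 0.72 m/s × 4.917e+05 s = 3.541e+05 m = 354.1 km.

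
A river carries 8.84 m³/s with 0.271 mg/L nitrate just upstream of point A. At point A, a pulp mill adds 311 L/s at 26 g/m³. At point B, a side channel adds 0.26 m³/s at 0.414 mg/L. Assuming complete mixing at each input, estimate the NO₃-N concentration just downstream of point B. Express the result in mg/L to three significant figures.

311 L/s = 0.311 m³/s.
After input A: C = (8.84·0.271 + 0.311·26) / 9.151 = 1.145 mg/L.
After input B: C = (9.151·1.145 + 0.26·0.414) / 9.411 = 1.125 mg/L.

1.13 mg/L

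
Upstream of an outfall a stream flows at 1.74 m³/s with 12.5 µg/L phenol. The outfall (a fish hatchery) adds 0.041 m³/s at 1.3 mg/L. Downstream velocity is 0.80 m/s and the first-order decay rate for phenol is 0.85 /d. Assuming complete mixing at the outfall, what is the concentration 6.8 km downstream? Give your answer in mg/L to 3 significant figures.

12.5 µg/L = 0.0125 mg/L.
After complete mixing, C₀ = (0.041·1.3 + 1.74·0.0125) / 1.781 = 0.04214 mg/L.
Travel time t = 6800 m / 0.80 m/s = 8500 s = 0.09838 d.
C = 0.04214·exp(−0.85·0.09838) = 0.04214·0.9198 = 0.03876 mg/L.

0.0388 mg/L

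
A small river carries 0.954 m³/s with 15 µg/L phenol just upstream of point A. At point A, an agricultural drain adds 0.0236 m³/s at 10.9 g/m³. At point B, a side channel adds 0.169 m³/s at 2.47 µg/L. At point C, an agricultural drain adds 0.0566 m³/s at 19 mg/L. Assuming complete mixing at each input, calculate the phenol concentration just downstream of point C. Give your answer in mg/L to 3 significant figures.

15 µg/L = 0.015 mg/L.
After input A: C = (0.954·0.015 + 0.0236·10.9) / 0.9776 = 0.2778 mg/L.
2.47 µg/L = 0.00247 mg/L.
After input B: C = (0.9776·0.2778 + 0.169·0.00247) / 1.147 = 0.2372 mg/L.
After input C: C = (1.147·0.2372 + 0.0566·19) / 1.203 = 1.12 mg/L.

1.12 mg/L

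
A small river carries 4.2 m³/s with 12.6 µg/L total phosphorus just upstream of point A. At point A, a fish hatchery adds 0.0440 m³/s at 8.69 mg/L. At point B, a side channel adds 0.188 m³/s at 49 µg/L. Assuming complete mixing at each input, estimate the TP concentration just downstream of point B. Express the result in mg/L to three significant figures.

0.100 mg/L

12.6 µg/L = 0.0126 mg/L.
After input A: C = (4.2·0.0126 + 0.044·8.69) / 4.244 = 0.1026 mg/L.
49 µg/L = 0.049 mg/L.
After input B: C = (4.244·0.1026 + 0.188·0.049) / 4.432 = 0.1003 mg/L.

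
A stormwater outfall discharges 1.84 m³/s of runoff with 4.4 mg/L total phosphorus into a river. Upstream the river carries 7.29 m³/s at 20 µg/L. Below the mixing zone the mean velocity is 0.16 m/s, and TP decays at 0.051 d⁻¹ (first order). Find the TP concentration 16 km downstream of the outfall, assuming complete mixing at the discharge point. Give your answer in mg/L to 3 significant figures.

20 µg/L = 0.02 mg/L.
After complete mixing, C₀ = (1.84·4.4 + 7.29·0.02) / 9.13 = 0.9027 mg/L.
Travel time t = 1.6e+04 m / 0.16 m/s = 1e+05 s = 1.157 d.
C = 0.9027·exp(−0.051·1.157) = 0.9027·0.9427 = 0.851 mg/L.

0.851 mg/L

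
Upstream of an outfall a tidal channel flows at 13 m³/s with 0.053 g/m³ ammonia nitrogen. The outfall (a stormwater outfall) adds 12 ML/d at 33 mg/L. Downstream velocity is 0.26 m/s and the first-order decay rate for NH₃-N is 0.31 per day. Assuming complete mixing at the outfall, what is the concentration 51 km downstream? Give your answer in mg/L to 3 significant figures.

12 ML/d = 0.1389 m³/s.
After complete mixing, C₀ = (0.1389·33 + 13·0.053) / 13.14 = 0.4013 mg/L.
Travel time t = 5.1e+04 m / 0.26 m/s = 1.962e+05 s = 2.27 d.
C = 0.4013·exp(−0.31·2.27) = 0.4013·0.4947 = 0.1985 mg/L.

0.199 mg/L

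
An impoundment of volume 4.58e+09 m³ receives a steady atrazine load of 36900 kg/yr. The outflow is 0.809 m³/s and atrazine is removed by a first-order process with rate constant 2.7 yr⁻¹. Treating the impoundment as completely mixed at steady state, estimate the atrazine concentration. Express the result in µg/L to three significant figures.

2.98 µg/L

Outflow Q = 0.809 m³/s × 3.156e+07 s/yr = 2.553e+07 m³/yr.
Steady-state CSTR mass balance: W = Q·C + k·V·C, so C = W/(Q + kV).
Q + kV = 2.553e+07 + 2.7·4.58e+09 = 1.239e+10 m³/yr.
C = 36900/1.239e+10 = 2.978e-06 kg/m³ = 0.002978 mg/L = 2.978 µg/L.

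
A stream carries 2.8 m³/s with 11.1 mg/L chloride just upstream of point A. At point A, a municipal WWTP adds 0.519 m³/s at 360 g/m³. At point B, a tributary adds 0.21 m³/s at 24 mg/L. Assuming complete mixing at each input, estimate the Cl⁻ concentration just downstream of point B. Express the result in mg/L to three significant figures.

63.2 mg/L

After input A: C = (2.8·11.1 + 0.519·360) / 3.319 = 65.66 mg/L.
After input B: C = (3.319·65.66 + 0.21·24) / 3.529 = 63.18 mg/L.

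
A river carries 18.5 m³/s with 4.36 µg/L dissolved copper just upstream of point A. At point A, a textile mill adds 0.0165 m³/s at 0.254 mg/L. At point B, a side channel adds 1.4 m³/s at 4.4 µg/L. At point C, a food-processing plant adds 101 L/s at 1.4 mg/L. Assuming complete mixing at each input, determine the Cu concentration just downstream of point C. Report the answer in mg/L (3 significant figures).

0.0116 mg/L

4.36 µg/L = 0.00436 mg/L.
After input A: C = (18.5·0.00436 + 0.0165·0.254) / 18.52 = 0.004582 mg/L.
4.4 µg/L = 0.0044 mg/L.
After input B: C = (18.52·0.004582 + 1.4·0.0044) / 19.92 = 0.00457 mg/L.
101 L/s = 0.101 m³/s.
After input C: C = (19.92·0.00457 + 0.101·1.4) / 20.02 = 0.01161 mg/L.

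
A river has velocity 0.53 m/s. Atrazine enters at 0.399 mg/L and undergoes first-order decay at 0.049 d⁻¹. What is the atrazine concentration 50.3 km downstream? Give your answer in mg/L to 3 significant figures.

0.378 mg/L

Travel time t = 50.3 km / 0.53 m/s = 5.03e+04/0.53 = 9.491e+04 s = 1.098 d.
First-order decay: C = 0.399·exp(−0.049·1.098) = 0.399·0.9476 = 0.3781 mg/L.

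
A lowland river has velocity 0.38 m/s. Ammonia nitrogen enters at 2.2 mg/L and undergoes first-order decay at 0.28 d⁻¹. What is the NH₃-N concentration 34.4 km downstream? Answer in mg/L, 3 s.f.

Travel time t = 34.4 km / 0.38 m/s = 3.44e+04/0.38 = 9.053e+04 s = 1.048 d.
First-order decay: C = 2.2·exp(−0.28·1.048) = 2.2·0.7457 = 1.641 mg/L.

1.64 mg/L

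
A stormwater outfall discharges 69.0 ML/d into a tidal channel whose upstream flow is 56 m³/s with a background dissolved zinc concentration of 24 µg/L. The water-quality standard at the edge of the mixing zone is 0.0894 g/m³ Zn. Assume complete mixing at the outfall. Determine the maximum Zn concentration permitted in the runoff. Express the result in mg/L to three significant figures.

4.68 mg/L

69.0 ML/d = 0.7986 m³/s.
24 µg/L = 0.024 mg/L.
Mass balance: 0.0894·56.8 = 0.7986·Cₑ + 56·0.024.
Cₑ = (5.078 − 1.344) / 0.7986 = 4.675 mg/L.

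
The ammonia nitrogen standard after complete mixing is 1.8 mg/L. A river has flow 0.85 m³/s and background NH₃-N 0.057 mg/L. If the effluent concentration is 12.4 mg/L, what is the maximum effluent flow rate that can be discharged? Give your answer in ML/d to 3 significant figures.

Mass balance at complete mixing: C_std·(Q_w + Q_r) = Q_w·C_e + Q_r·C_b.
Rearranging, Q_w = Q_r·(C_std − C_b)/(C_e − C_std) = 0.85·(1.8 − 0.057) / (12.4 − 1.8) = 0.1398 m³/s.
= 12.08 ML/d.

12.1 ML/d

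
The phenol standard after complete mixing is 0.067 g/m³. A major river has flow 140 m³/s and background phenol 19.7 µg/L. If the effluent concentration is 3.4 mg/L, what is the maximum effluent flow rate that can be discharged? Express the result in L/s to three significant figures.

1990 L/s

19.7 µg/L = 0.0197 mg/L.
Mass balance at complete mixing: C_std·(Q_w + Q_r) = Q_w·C_e + Q_r·C_b.
Rearranging, Q_w = Q_r·(C_std − C_b)/(C_e − C_std) = 140·(0.067 − 0.0197) / (3.4 − 0.067) = 1.987 m³/s.
= 1987 L/s.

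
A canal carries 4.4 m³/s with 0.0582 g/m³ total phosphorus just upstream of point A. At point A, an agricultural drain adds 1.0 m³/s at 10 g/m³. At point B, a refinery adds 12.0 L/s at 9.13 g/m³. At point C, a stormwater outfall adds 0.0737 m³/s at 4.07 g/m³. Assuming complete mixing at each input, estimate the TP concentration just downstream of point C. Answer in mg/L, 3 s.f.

1.94 mg/L

After input A: C = (4.4·0.0582 + 1·10) / 5.4 = 1.899 mg/L.
12.0 L/s = 0.012 m³/s.
After input B: C = (5.4·1.899 + 0.012·9.13) / 5.412 = 1.915 mg/L.
After input C: C = (5.412·1.915 + 0.0737·4.07) / 5.486 = 1.944 mg/L.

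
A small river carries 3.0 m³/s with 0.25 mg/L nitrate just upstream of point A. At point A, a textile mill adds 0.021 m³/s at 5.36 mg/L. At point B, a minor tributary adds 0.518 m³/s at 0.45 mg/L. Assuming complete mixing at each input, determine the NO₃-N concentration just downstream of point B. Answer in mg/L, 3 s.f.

0.310 mg/L

After input A: C = (3·0.25 + 0.021·5.36) / 3.021 = 0.2855 mg/L.
After input B: C = (3.021·0.2855 + 0.518·0.45) / 3.539 = 0.3096 mg/L.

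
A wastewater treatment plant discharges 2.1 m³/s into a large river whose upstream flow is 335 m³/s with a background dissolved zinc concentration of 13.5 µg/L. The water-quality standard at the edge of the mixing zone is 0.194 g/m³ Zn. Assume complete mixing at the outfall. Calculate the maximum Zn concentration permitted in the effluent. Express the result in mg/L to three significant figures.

13.5 µg/L = 0.0135 mg/L.
Mass balance: 0.194·337.1 = 2.1·Cₑ + 335·0.0135.
Cₑ = (65.4 − 4.522) / 2.1 = 28.99 mg/L.

29.0 mg/L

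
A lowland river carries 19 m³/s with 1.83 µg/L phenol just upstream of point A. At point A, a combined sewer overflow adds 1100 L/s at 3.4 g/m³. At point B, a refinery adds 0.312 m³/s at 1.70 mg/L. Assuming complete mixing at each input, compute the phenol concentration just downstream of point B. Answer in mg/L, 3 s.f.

1.83 µg/L = 0.00183 mg/L.
1100 L/s = 1.1 m³/s.
After input A: C = (19·0.00183 + 1.1·3.4) / 20.1 = 0.1878 mg/L.
After input B: C = (20.1·0.1878 + 0.312·1.7) / 20.41 = 0.2109 mg/L.

0.211 mg/L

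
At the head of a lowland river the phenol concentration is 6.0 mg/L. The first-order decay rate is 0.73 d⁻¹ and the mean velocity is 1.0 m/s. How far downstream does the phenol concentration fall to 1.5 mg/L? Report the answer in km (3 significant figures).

164 km

From C = C₀·e^(−kt), t = ln(C₀/C)/k = ln(6.0/1.5)/0.73 = 1.386/0.73 = 1.899 d.
Distance = v·t = 1.0 m/s × 1.641e+05 s = 1.641e+05 m = 164.1 km.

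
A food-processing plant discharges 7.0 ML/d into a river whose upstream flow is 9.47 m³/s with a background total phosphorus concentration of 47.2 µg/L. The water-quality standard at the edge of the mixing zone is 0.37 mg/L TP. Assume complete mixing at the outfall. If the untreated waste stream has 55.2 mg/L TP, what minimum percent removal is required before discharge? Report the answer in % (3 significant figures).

7.0 ML/d = 0.08102 m³/s.
47.2 µg/L = 0.0472 mg/L.
Mass balance: 0.37·9.551 = 0.08102·Cₑ + 9.47·0.0472.
Cₑ = (3.534 − 0.447) / 0.08102 = 38.1 mg/L.
Required removal = 1 − 38.1/55.2 = 30.98 %.

31.0 %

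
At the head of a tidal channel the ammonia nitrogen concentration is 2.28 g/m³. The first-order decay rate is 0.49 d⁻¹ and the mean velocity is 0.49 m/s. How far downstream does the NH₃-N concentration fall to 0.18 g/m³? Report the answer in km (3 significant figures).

From C = C₀·e^(−kt), t = ln(C₀/C)/k = ln(2.28/0.18)/0.49 = 2.539/0.49 = 5.182 d.
Distance = v·t = 0.49 m/s × 4.477e+05 s = 2.194e+05 m = 219.4 km.

219 km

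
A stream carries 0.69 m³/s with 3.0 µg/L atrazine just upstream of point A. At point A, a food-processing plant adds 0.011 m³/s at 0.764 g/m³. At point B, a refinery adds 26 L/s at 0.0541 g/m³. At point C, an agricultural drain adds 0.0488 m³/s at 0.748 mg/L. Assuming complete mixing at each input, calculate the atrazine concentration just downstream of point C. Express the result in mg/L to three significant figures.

0.0624 mg/L

3.0 µg/L = 0.003 mg/L.
After input A: C = (0.69·0.003 + 0.011·0.764) / 0.701 = 0.01494 mg/L.
26 L/s = 0.026 m³/s.
After input B: C = (0.701·0.01494 + 0.026·0.0541) / 0.727 = 0.01634 mg/L.
After input C: C = (0.727·0.01634 + 0.0488·0.748) / 0.7758 = 0.06237 mg/L.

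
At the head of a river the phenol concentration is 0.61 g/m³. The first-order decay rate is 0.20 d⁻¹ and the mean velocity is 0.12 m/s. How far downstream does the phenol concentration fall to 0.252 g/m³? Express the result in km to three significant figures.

From C = C₀·e^(−kt), t = ln(C₀/C)/k = ln(0.61/0.252)/0.20 = 0.884/0.20 = 4.42 d.
Distance = v·t = 0.12 m/s × 3.819e+05 s = 4.583e+04 m = 45.83 km.

45.8 km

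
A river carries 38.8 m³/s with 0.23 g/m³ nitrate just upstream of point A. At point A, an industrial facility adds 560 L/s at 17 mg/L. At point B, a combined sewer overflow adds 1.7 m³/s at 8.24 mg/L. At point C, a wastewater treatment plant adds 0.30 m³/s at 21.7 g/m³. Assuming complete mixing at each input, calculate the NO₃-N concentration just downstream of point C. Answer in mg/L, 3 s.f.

0.942 mg/L

560 L/s = 0.56 m³/s.
After input A: C = (38.8·0.23 + 0.56·17) / 39.36 = 0.4686 mg/L.
After input B: C = (39.36·0.4686 + 1.7·8.24) / 41.06 = 0.7904 mg/L.
After input C: C = (41.06·0.7904 + 0.3·21.7) / 41.36 = 0.942 mg/L.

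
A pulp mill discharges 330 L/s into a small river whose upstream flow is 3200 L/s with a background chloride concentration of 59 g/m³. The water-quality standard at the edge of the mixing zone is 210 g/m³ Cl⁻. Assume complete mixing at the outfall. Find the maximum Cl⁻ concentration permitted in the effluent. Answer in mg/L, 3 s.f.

330 L/s = 0.33 m³/s.
3200 L/s = 3.2 m³/s.
Mass balance: 210·3.53 = 0.33·Cₑ + 3.2·59.
Cₑ = (741.3 − 188.8) / 0.33 = 1674 mg/L.

1670 mg/L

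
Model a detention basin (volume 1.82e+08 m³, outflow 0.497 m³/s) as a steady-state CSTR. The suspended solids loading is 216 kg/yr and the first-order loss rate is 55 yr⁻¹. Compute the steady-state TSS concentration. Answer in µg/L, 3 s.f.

Outflow Q = 0.497 m³/s × 3.156e+07 s/yr = 1.568e+07 m³/yr.
Steady-state CSTR mass balance: W = Q·C + k·V·C, so C = W/(Q + kV).
Q + kV = 1.568e+07 + 55·1.82e+08 = 1.003e+10 m³/yr.
C = 216/1.003e+10 = 2.154e-08 kg/m³ = 2.154e-05 mg/L = 0.02154 µg/L.

0.0215 µg/L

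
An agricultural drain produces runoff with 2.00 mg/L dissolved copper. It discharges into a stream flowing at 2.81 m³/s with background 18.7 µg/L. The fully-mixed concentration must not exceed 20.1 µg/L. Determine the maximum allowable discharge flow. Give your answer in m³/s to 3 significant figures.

18.7 µg/L = 0.0187 mg/L.
20.1 µg/L = 0.0201 mg/L.
Mass balance at complete mixing: C_std·(Q_w + Q_r) = Q_w·C_e + Q_r·C_b.
Rearranging, Q_w = Q_r·(C_std − C_b)/(C_e − C_std) = 2.81·(0.0201 − 0.0187) / (2 − 0.0201) = 0.001987 m³/s.

0.00199 m³/s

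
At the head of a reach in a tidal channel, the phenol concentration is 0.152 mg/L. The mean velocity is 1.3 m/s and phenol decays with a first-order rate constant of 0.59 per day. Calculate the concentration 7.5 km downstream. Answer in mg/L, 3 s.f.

0.146 mg/L

Travel time t = 7.5 km / 1.3 m/s = 7500/1.3 = 5769 s = 0.06677 d.
First-order decay: C = 0.152·exp(−0.59·0.06677) = 0.152·0.9614 = 0.1461 mg/L.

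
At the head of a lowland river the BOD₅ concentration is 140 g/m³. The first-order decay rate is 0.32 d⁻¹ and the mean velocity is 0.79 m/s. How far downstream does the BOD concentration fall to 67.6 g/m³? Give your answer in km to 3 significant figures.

155 km

From C = C₀·e^(−kt), t = ln(C₀/C)/k = ln(140/67.6)/0.32 = 0.728/0.32 = 2.275 d.
Distance = v·t = 0.79 m/s × 1.966e+05 s = 1.553e+05 m = 155.3 km.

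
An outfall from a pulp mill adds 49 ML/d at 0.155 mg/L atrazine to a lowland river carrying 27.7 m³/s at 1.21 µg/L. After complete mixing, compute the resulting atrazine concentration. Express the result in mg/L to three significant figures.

49 ML/d = 0.5671 m³/s.
1.21 µg/L = 0.00121 mg/L.
By mass balance at complete mixing, C = (0.5671·0.155 + 27.7·0.00121) / (0.5671 + 27.7) = 0.1214/28.27 = 0.004296 mg/L.

0.00430 mg/L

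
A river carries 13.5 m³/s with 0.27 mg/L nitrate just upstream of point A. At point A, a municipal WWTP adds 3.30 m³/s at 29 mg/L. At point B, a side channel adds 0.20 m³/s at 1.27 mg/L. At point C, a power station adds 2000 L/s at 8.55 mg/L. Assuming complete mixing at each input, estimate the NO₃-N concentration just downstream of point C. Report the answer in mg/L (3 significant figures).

After input A: C = (13.5·0.27 + 3.3·29) / 16.8 = 5.913 mg/L.
After input B: C = (16.8·5.913 + 0.2·1.27) / 17 = 5.859 mg/L.
2000 L/s = 2 m³/s.
After input C: C = (17·5.859 + 2·8.55) / 19 = 6.142 mg/L.

6.14 mg/L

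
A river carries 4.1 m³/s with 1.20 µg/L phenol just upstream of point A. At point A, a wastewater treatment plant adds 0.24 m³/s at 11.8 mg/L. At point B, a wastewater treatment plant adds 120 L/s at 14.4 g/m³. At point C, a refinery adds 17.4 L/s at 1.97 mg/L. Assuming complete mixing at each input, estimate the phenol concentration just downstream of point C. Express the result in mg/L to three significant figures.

1.20 µg/L = 0.0012 mg/L.
After input A: C = (4.1·0.0012 + 0.24·11.8) / 4.34 = 0.6537 mg/L.
120 L/s = 0.12 m³/s.
After input B: C = (4.34·0.6537 + 0.12·14.4) / 4.46 = 1.024 mg/L.
17.4 L/s = 0.0174 m³/s.
After input C: C = (4.46·1.024 + 0.0174·1.97) / 4.477 = 1.027 mg/L.

1.03 mg/L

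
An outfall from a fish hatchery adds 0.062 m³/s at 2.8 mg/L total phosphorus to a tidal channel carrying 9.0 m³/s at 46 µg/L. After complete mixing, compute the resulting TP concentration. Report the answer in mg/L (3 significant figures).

0.0648 mg/L

46 µg/L = 0.046 mg/L.
Flow-weighted mixing gives C = (0.062·2.8 + 9·0.046) / (0.062 + 9) = 0.5876/9.062 = 0.06484 mg/L.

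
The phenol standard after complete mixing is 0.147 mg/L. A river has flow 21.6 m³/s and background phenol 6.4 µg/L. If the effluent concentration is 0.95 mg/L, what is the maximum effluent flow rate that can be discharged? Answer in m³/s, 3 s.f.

3.78 m³/s

6.4 µg/L = 0.0064 mg/L.
Mass balance at complete mixing: C_std·(Q_w + Q_r) = Q_w·C_e + Q_r·C_b.
Rearranging, Q_w = Q_r·(C_std − C_b)/(C_e − C_std) = 21.6·(0.147 − 0.0064) / (0.95 − 0.147) = 3.782 m³/s.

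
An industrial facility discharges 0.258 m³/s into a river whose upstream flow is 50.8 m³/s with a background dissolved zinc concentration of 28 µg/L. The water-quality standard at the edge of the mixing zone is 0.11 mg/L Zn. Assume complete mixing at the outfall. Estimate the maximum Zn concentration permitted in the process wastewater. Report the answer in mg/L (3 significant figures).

16.3 mg/L

28 µg/L = 0.028 mg/L.
Mass balance: 0.11·51.06 = 0.258·Cₑ + 50.8·0.028.
Cₑ = (5.616 − 1.422) / 0.258 = 16.26 mg/L.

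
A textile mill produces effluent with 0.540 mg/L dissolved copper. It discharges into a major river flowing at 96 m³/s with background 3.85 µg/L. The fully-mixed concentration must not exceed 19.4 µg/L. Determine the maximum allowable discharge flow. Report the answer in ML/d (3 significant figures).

3.85 µg/L = 0.00385 mg/L.
19.4 µg/L = 0.0194 mg/L.
Mass balance at complete mixing: C_std·(Q_w + Q_r) = Q_w·C_e + Q_r·C_b.
Rearranging, Q_w = Q_r·(C_std − C_b)/(C_e − C_std) = 96·(0.0194 − 0.00385) / (0.54 − 0.0194) = 2.867 m³/s.
= 247.7 ML/d.

248 ML/d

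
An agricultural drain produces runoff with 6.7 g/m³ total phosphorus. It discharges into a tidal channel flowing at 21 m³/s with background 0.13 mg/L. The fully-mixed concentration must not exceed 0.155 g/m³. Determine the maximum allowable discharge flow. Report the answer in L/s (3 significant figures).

80.2 L/s

Mass balance at complete mixing: C_std·(Q_w + Q_r) = Q_w·C_e + Q_r·C_b.
Rearranging, Q_w = Q_r·(C_std − C_b)/(C_e − C_std) = 21·(0.155 − 0.13) / (6.7 − 0.155) = 0.08021 m³/s.
= 80.21 L/s.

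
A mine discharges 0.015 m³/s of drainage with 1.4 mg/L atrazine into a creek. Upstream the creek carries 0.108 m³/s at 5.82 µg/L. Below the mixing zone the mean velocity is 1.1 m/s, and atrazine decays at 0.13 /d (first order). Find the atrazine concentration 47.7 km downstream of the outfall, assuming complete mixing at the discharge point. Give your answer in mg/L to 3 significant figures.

5.82 µg/L = 0.00582 mg/L.
After complete mixing, C₀ = (0.015·1.4 + 0.108·0.00582) / 0.123 = 0.1758 mg/L.
Travel time t = 4.77e+04 m / 1.1 m/s = 4.336e+04 s = 0.5019 d.
C = 0.1758·exp(−0.13·0.5019) = 0.1758·0.9368 = 0.1647 mg/L.

0.165 mg/L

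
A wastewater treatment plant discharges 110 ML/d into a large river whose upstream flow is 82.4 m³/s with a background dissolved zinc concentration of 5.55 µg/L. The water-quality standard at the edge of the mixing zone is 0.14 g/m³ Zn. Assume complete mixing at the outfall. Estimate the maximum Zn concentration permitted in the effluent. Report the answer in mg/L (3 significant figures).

110 ML/d = 1.273 m³/s.
5.55 µg/L = 0.00555 mg/L.
Mass balance: 0.14·83.67 = 1.273·Cₑ + 82.4·0.00555.
Cₑ = (11.71 − 0.4573) / 1.273 = 8.842 mg/L.

8.84 mg/L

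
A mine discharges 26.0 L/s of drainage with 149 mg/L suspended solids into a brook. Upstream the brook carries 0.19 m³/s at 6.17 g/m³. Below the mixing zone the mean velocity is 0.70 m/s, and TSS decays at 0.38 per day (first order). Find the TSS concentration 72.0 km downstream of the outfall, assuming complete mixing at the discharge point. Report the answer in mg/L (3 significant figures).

26.0 L/s = 0.026 m³/s.
After complete mixing, C₀ = (0.026·149 + 0.19·6.17) / 0.216 = 23.36 mg/L.
Travel time t = 7.2e+04 m / 0.70 m/s = 1.029e+05 s = 1.19 d.
C = 23.36·exp(−0.38·1.19) = 23.36·0.6361 = 14.86 mg/L.

14.9 mg/L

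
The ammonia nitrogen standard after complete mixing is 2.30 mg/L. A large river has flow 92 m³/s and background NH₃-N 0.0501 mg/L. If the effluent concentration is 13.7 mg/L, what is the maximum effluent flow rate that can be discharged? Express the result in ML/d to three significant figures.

Mass balance at complete mixing: C_std·(Q_w + Q_r) = Q_w·C_e + Q_r·C_b.
Rearranging, Q_w = Q_r·(C_std − C_b)/(C_e − C_std) = 92·(2.3 − 0.0501) / (13.7 − 2.3) = 18.16 m³/s.
= 1569 ML/d.

1570 ML/d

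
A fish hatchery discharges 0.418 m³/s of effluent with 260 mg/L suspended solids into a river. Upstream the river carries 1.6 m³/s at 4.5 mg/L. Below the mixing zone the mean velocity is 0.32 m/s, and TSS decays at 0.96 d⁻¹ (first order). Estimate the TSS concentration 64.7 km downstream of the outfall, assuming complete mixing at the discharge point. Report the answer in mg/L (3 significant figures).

6.07 mg/L

After complete mixing, C₀ = (0.418·260 + 1.6·4.5) / 2.018 = 57.42 mg/L.
Travel time t = 6.47e+04 m / 0.32 m/s = 2.022e+05 s = 2.34 d.
C = 57.42·exp(−0.96·2.34) = 57.42·0.1058 = 6.073 mg/L.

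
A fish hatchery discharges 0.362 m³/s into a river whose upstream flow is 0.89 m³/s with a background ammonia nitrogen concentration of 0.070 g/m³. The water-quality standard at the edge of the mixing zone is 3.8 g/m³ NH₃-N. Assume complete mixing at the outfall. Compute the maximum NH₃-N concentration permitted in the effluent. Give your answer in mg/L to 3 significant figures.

Mass balance: 3.8·1.252 = 0.362·Cₑ + 0.89·0.07.
Cₑ = (4.758 − 0.0623) / 0.362 = 12.97 mg/L.

13.0 mg/L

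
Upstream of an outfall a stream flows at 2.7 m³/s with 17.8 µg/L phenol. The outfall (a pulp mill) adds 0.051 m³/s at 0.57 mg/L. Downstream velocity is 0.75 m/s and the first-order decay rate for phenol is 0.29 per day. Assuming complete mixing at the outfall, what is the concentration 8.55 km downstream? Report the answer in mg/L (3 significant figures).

0.0270 mg/L

17.8 µg/L = 0.0178 mg/L.
After complete mixing, C₀ = (0.051·0.57 + 2.7·0.0178) / 2.751 = 0.02804 mg/L.
Travel time t = 8550 m / 0.75 m/s = 1.14e+04 s = 0.1319 d.
C = 0.02804·exp(−0.29·0.1319) = 0.02804·0.9625 = 0.02698 mg/L.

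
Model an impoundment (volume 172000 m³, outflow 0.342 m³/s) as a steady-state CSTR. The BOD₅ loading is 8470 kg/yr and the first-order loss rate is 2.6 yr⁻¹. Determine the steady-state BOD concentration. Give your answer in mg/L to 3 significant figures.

Outflow Q = 0.342 m³/s × 3.156e+07 s/yr = 1.079e+07 m³/yr.
Steady-state CSTR mass balance: W = Q·C + k·V·C, so C = W/(Q + kV).
Q + kV = 1.079e+07 + 2.6·172000 = 1.124e+07 m³/yr.
C = 8470/1.124e+07 = 0.0007536 kg/m³ = 0.7536 mg/L.

0.754 mg/L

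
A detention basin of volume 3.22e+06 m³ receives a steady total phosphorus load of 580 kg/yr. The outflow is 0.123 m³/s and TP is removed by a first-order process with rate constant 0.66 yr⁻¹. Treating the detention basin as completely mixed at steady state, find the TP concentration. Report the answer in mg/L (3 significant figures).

Outflow Q = 0.123 m³/s × 3.156e+07 s/yr = 3.882e+06 m³/yr.
Steady-state CSTR mass balance: W = Q·C + k·V·C, so C = W/(Q + kV).
Q + kV = 3.882e+06 + 0.66·3.22e+06 = 6.007e+06 m³/yr.
C = 580/6.007e+06 = 9.656e-05 kg/m³ = 0.09656 mg/L.

0.0966 mg/L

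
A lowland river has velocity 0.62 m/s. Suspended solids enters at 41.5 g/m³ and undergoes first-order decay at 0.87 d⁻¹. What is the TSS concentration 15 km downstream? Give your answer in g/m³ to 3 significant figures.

Travel time t = 15 km / 0.62 m/s = 1.5e+04/0.62 = 2.419e+04 s = 0.28 d.
First-order decay: C = 41.5·exp(−0.87·0.28) = 41.5·0.7838 = 32.53 g/m³.

32.5 g/m³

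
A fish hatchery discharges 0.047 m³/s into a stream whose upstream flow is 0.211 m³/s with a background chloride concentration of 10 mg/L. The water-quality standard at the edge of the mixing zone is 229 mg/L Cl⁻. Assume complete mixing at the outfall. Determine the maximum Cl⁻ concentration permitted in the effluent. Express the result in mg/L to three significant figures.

1210 mg/L

Mass balance: 229·0.258 = 0.047·Cₑ + 0.211·10.
Cₑ = (59.08 − 2.11) / 0.047 = 1212 mg/L.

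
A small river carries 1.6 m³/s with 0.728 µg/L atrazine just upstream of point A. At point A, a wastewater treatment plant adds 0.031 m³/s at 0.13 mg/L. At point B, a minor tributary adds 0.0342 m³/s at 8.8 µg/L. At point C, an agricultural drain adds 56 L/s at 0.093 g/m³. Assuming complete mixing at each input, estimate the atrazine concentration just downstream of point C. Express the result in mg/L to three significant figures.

0.728 µg/L = 0.000728 mg/L.
After input A: C = (1.6·0.000728 + 0.031·0.13) / 1.631 = 0.003185 mg/L.
8.8 µg/L = 0.0088 mg/L.
After input B: C = (1.631·0.003185 + 0.0342·0.0088) / 1.665 = 0.0033 mg/L.
56 L/s = 0.056 m³/s.
After input C: C = (1.665·0.0033 + 0.056·0.093) / 1.721 = 0.006219 mg/L.

0.00622 mg/L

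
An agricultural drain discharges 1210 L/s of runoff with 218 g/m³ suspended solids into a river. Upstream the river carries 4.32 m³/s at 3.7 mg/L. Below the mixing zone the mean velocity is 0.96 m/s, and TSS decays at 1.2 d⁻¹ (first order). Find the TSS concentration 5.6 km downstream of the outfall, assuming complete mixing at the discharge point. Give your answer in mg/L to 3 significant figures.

46.7 mg/L

1210 L/s = 1.21 m³/s.
After complete mixing, C₀ = (1.21·218 + 4.32·3.7) / 5.53 = 50.59 mg/L.
Travel time t = 5600 m / 0.96 m/s = 5833 s = 0.06752 d.
C = 50.59·exp(−1.2·0.06752) = 50.59·0.9222 = 46.65 mg/L.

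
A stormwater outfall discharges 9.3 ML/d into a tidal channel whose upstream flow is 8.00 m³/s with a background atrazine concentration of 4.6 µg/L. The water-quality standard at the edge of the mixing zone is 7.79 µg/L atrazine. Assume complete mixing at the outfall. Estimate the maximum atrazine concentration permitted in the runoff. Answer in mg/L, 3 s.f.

0.245 mg/L

9.3 ML/d = 0.1076 m³/s.
4.6 µg/L = 0.0046 mg/L.
7.79 µg/L = 0.00779 mg/L.
Mass balance: 0.00779·8.108 = 0.1076·Cₑ + 8·0.0046.
Cₑ = (0.06316 − 0.0368) / 0.1076 = 0.2449 mg/L.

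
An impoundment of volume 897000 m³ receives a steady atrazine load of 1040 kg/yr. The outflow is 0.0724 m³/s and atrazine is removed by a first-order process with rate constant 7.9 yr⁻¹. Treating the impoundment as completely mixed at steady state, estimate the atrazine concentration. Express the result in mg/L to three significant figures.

Outflow Q = 0.0724 m³/s × 3.156e+07 s/yr = 2.285e+06 m³/yr.
Steady-state CSTR mass balance: W = Q·C + k·V·C, so C = W/(Q + kV).
Q + kV = 2.285e+06 + 7.9·897000 = 9.371e+06 m³/yr.
C = 1040/9.371e+06 = 0.000111 kg/m³ = 0.111 mg/L.

0.111 mg/L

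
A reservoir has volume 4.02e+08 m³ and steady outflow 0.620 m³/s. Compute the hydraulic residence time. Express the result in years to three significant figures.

20.5 yr

Q = 0.620 m³/s × 3.156e+07 s/yr = 1.957e+07 m³/yr.
Hydraulic residence time τ = V/Q = 4.02e+08/1.957e+07 = 20.55 yr.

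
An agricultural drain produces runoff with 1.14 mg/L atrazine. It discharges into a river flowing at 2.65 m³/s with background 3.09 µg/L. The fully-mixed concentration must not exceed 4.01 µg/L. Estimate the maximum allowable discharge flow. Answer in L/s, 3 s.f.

2.15 L/s

3.09 µg/L = 0.00309 mg/L.
4.01 µg/L = 0.00401 mg/L.
Mass balance at complete mixing: C_std·(Q_w + Q_r) = Q_w·C_e + Q_r·C_b.
Rearranging, Q_w = Q_r·(C_std − C_b)/(C_e − C_std) = 2.65·(0.00401 − 0.00309) / (1.14 − 0.00401) = 0.002146 m³/s.
= 2.146 L/s.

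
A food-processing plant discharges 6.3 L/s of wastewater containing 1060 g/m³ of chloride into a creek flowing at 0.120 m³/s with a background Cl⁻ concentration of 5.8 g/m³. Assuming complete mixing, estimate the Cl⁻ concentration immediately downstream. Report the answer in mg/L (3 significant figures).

58.4 mg/L

6.3 L/s = 0.0063 m³/s.
By mass balance at complete mixing, C = (0.0063·1060 + 0.12·5.8) / (0.0063 + 0.12) = 7.374/0.1263 = 58.38 mg/L.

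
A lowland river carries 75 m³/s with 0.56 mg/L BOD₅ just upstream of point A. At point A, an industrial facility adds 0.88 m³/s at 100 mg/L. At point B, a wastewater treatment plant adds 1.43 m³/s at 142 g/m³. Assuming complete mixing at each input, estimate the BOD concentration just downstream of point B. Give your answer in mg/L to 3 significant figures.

After input A: C = (75·0.56 + 0.88·100) / 75.88 = 1.713 mg/L.
After input B: C = (75.88·1.713 + 1.43·142) / 77.31 = 4.308 mg/L.

4.31 mg/L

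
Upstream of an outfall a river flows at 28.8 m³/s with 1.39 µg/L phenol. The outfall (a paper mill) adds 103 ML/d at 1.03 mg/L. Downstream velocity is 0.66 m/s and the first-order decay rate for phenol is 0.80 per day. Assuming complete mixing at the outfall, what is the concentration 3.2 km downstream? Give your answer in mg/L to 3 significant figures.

103 ML/d = 1.192 m³/s.
1.39 µg/L = 0.00139 mg/L.
After complete mixing, C₀ = (1.192·1.03 + 28.8·0.00139) / 29.99 = 0.04228 mg/L.
Travel time t = 3200 m / 0.66 m/s = 4848 s = 0.05612 d.
C = 0.04228·exp(−0.80·0.05612) = 0.04228·0.9561 = 0.04042 mg/L.

0.0404 mg/L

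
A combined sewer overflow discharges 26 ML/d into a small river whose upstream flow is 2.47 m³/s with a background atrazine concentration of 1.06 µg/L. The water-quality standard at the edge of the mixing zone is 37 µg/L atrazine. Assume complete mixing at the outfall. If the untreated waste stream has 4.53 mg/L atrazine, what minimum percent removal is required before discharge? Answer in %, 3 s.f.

26 ML/d = 0.3009 m³/s.
1.06 µg/L = 0.00106 mg/L.
37 µg/L = 0.037 mg/L.
Mass balance: 0.037·2.771 = 0.3009·Cₑ + 2.47·0.00106.
Cₑ = (0.1025 − 0.002618) / 0.3009 = 0.332 mg/L.
Required removal = 1 − 0.332/4.53 = 92.67 %.

92.7 %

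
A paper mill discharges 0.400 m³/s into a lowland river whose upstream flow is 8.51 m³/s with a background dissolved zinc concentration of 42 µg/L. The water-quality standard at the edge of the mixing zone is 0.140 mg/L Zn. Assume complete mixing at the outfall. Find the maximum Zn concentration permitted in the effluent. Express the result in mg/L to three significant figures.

2.22 mg/L

42 µg/L = 0.042 mg/L.
Mass balance: 0.14·8.91 = 0.4·Cₑ + 8.51·0.042.
Cₑ = (1.247 − 0.3574) / 0.4 = 2.225 mg/L.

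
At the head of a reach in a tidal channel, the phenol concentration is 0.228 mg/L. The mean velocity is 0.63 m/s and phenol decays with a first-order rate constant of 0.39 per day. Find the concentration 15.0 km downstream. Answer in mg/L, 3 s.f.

Travel time t = 15.0 km / 0.63 m/s = 1.5e+04/0.63 = 2.381e+04 s = 0.2756 d.
First-order decay: C = 0.228·exp(−0.39·0.2756) = 0.228·0.8981 = 0.2048 mg/L.

0.205 mg/L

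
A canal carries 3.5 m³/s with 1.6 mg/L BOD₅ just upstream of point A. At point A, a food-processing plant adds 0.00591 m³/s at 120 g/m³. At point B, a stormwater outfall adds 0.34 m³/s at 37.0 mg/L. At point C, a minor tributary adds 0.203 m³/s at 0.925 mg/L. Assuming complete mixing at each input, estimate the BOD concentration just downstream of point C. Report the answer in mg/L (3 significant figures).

After input A: C = (3.5·1.6 + 0.00591·120) / 3.506 = 1.8 mg/L.
After input B: C = (3.506·1.8 + 0.34·37) / 3.846 = 4.912 mg/L.
After input C: C = (3.846·4.912 + 0.203·0.925) / 4.049 = 4.712 mg/L.

4.71 mg/L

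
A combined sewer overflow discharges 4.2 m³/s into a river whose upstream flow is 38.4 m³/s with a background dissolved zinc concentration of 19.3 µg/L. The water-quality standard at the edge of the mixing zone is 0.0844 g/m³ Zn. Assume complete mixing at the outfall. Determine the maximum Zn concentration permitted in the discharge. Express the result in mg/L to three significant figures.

0.680 mg/L

19.3 µg/L = 0.0193 mg/L.
Mass balance: 0.0844·42.6 = 4.2·Cₑ + 38.4·0.0193.
Cₑ = (3.595 − 0.7411) / 4.2 = 0.6796 mg/L.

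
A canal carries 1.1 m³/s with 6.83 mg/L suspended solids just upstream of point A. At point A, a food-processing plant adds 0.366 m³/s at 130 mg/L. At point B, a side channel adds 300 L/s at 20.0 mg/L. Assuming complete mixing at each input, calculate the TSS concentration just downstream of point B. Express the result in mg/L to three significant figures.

After input A: C = (1.1·6.83 + 0.366·130) / 1.466 = 37.58 mg/L.
300 L/s = 0.3 m³/s.
After input B: C = (1.466·37.58 + 0.3·20) / 1.766 = 34.59 mg/L.

34.6 mg/L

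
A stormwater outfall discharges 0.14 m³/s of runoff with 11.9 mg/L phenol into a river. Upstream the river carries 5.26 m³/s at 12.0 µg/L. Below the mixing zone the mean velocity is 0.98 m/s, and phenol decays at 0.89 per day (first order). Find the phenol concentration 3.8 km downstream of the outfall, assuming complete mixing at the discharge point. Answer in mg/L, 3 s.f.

0.308 mg/L

12.0 µg/L = 0.012 mg/L.
After complete mixing, C₀ = (0.14·11.9 + 5.26·0.012) / 5.4 = 0.3202 mg/L.
Travel time t = 3800 m / 0.98 m/s = 3878 s = 0.04488 d.
C = 0.3202·exp(−0.89·0.04488) = 0.3202·0.9608 = 0.3077 mg/L.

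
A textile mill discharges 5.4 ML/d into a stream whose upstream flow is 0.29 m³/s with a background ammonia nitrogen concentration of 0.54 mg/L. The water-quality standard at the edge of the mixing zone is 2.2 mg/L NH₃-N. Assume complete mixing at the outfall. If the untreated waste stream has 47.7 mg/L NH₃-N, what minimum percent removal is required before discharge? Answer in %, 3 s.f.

79.2 %

5.4 ML/d = 0.0625 m³/s.
Mass balance: 2.2·0.3525 = 0.0625·Cₑ + 0.29·0.54.
Cₑ = (0.7755 − 0.1566) / 0.0625 = 9.902 mg/L.
Required removal = 1 − 9.902/47.7 = 79.24 %.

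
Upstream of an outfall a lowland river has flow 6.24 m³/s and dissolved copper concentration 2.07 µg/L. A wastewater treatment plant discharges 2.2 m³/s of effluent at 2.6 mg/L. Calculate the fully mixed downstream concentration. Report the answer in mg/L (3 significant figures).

2.07 µg/L = 0.00207 mg/L.
By mass balance at complete mixing, C = (2.2·2.6 + 6.24·0.00207) / (2.2 + 6.24) = 5.733/8.44 = 0.6793 mg/L.

0.679 mg/L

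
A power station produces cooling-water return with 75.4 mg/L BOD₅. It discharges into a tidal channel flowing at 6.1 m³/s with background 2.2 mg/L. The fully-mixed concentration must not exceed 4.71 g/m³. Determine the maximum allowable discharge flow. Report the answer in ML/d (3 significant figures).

Mass balance at complete mixing: C_std·(Q_w + Q_r) = Q_w·C_e + Q_r·C_b.
Rearranging, Q_w = Q_r·(C_std − C_b)/(C_e − C_std) = 6.1·(4.71 − 2.2) / (75.4 − 4.71) = 0.2166 m³/s.
= 18.71 ML/d.

18.7 ML/d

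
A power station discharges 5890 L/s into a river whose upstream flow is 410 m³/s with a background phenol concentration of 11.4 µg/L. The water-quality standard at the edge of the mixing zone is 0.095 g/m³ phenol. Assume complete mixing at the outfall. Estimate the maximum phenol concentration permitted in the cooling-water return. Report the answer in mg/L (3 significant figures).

5890 L/s = 5.89 m³/s.
11.4 µg/L = 0.0114 mg/L.
Mass balance: 0.095·415.9 = 5.89·Cₑ + 410·0.0114.
Cₑ = (39.51 − 4.674) / 5.89 = 5.914 mg/L.

5.91 mg/L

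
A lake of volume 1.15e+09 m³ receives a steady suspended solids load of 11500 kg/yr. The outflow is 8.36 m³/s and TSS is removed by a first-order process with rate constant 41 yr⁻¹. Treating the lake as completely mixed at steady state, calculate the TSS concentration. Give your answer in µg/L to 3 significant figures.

0.243 µg/L

Outflow Q = 8.36 m³/s × 3.156e+07 s/yr = 2.638e+08 m³/yr.
Steady-state CSTR mass balance: W = Q·C + k·V·C, so C = W/(Q + kV).
Q + kV = 2.638e+08 + 41·1.15e+09 = 4.741e+10 m³/yr.
C = 11500/4.741e+10 = 2.425e-07 kg/m³ = 0.0002425 mg/L = 0.2425 µg/L.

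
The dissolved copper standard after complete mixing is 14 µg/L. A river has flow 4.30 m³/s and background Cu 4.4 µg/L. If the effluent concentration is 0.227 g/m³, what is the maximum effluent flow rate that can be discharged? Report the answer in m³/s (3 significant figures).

0.194 m³/s

4.4 µg/L = 0.0044 mg/L.
14 µg/L = 0.014 mg/L.
Mass balance at complete mixing: C_std·(Q_w + Q_r) = Q_w·C_e + Q_r·C_b.
Rearranging, Q_w = Q_r·(C_std − C_b)/(C_e − C_std) = 4.30·(0.014 − 0.0044) / (0.227 − 0.014) = 0.1938 m³/s.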